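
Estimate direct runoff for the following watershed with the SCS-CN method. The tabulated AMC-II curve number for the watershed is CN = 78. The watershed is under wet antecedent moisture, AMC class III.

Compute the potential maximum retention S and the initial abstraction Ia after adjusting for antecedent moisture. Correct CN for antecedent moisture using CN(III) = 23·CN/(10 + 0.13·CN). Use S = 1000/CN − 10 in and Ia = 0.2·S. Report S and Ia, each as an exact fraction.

S = 1100/897 in ≈ 1.226 in; Ia = 220/897 in ≈ 0.245 in

CN(III) from CN(II)=78: (23·78)/(10 + 0.13·78) = 89700/1007 ≈ 89.076
Max retention: S = 1000/(89700/1007) − 10 = 1100/897 in (≈ 1.226 in)
Initial abstraction Ia = S/5 = (1100/897)/5 = 220/897 ≈ 0.245 in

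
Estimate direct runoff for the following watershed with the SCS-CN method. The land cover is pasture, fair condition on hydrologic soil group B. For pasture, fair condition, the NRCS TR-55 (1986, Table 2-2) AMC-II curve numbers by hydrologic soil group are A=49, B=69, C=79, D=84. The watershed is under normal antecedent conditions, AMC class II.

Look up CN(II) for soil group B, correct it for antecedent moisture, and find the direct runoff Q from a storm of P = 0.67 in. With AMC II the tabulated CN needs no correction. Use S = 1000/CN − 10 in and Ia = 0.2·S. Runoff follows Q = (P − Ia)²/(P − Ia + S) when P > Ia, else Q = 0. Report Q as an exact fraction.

NRCS table: pasture, fair condition, soil group B → CN(II) = 69
Average conditions: CN = 69 (no AMC adjustment).
Retention S: 1000/CN − 10 with CN=69.000 → S = 310/69 ≈ 4.493 in
Ia = 0.2·(310/69) = 62/69 in ≈ 0.899 in
P = 0.670 ≤ Ia = 0.899 in: entire storm abstracted, Q = 0.

Q = 0 in ≈ 0.000 in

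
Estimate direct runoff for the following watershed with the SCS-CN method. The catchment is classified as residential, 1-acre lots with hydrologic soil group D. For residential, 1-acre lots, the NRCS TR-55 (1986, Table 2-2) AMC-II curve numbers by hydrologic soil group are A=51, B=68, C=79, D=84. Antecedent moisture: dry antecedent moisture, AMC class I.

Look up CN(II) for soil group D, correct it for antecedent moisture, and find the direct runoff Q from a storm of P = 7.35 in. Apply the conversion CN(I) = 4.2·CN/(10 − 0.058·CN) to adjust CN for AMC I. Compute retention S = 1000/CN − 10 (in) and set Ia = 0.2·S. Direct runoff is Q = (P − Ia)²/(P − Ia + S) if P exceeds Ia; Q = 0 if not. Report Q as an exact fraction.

NRCS table: residential, 1-acre lots, soil group D → CN(II) = 84
CN(I) from CN(II)=84: (4.2·84)/(10 − 0.058·84) = 44100/641 ≈ 68.799
S = 1000/(44100/641) − 10 = 2000/441 in ≈ 4.535 in
Initial abstraction Ia = S/5 = (2000/441)/5 = 400/441 ≈ 0.907 in
Excess rainfall: 7.350 − 0.907 = 6.443 in; P > Ia so Q > 0
Q = (56827/8820)²/((56827/8820) + 2000/441) = (3229307929/77792400)/(96827/8820) = 3229307929/854014140 in ≈ 3.781 in

Q = 3229307929/854014140 in ≈ 3.781 in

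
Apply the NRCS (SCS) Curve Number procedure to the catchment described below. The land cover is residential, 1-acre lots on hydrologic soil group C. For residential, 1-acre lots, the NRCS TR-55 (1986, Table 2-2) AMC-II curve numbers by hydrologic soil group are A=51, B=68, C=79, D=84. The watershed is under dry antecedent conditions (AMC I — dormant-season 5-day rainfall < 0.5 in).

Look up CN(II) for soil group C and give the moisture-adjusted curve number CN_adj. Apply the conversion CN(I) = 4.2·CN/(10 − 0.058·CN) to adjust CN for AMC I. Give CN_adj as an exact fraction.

CN_adj = 7900/129 ≈ 61.240

NRCS table: residential, 1-acre lots, soil group C → CN(II) = 79
Dry (AMC I): CN(I) = 4.2·79/(10 − 0.058·79) = (1659/5)/(2709/500) = 7900/129 ≈ 61.240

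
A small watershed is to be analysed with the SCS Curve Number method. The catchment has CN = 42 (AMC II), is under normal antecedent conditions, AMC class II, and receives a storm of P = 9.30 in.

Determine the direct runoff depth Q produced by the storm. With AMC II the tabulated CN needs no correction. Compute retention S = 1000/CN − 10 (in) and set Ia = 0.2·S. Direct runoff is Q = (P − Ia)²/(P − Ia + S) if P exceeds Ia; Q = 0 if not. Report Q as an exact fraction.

AMC II — tabulated CN = 42 applies directly.
Retention S: 1000/CN − 10 with CN=42.000 → S = 290/21 ≈ 13.810 in
Ia = 0.2·(290/21) = 58/21 in ≈ 2.762 in
Since P=9.300 > Ia=2.762: effective rainfall P−Ia = 1373/210 in
Q = (1373/210)²/((1373/210) + 290/21) = (1885129/44100)/(4273/210) = 1885129/897330 in ≈ 2.101 in

Q = 1885129/897330 in ≈ 2.101 in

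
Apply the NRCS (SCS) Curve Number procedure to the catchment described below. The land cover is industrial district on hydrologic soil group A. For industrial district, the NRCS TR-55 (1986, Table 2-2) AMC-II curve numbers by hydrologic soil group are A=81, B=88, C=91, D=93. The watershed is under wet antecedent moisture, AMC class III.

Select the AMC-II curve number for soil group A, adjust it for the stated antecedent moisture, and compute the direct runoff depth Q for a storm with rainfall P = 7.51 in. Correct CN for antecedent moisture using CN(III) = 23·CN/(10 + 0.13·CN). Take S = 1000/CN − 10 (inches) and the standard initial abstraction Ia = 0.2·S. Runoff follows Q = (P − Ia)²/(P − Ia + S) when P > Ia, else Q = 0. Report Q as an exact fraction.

NRCS table: industrial district, soil group A → CN(II) = 81
Wet (AMC III): CN(III) = 23·81/(10 + 0.13·81) = 1863/(2053/100) = 186300/2053 ≈ 90.745
Retention S: 1000/CN − 10 with CN=90.745 → S = 1900/1863 ≈ 1.020 in
Initial abstraction Ia = S/5 = (1900/1863)/5 = 380/1863 ≈ 0.204 in
Since P=7.510 > Ia=0.204: effective rainfall P−Ia = 1361113/186300 in
Runoff Q = (P−Ia)²/(P−Ia+S) = (7.306)²/(7.306+1.020) = 1852628598769/288972351900 ≈ 6.411 in

Q = 1852628598769/288972351900 in ≈ 6.411 in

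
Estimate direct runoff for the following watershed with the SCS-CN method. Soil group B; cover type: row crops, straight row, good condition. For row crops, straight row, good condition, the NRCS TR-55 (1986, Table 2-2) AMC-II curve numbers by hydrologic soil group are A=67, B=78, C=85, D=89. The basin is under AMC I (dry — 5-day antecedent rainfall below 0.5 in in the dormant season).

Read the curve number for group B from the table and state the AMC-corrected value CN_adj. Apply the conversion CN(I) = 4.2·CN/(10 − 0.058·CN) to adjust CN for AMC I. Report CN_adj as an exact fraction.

CN_adj = 81900/1369 ≈ 59.825

NRCS table: row crops, straight row, good condition, soil group B → CN(II) = 78
Adjust CN=78 to AMC I: 4.2·78/(10 − 0.058·78) → (1638/5) ÷ (1369/250) = 81900/1369 ≈ 59.825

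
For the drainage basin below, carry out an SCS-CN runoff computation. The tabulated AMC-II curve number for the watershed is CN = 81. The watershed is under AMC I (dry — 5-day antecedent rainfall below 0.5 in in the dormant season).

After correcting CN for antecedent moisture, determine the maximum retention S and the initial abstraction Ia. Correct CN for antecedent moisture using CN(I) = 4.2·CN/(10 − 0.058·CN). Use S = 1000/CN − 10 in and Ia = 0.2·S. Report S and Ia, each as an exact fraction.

Dry (AMC I): CN(I) = 4.2·81/(10 − 0.058·81) = (1701/5)/(2651/500) = 170100/2651 ≈ 64.164
S = 1000/(170100/2651) − 10 = 9500/1701 in ≈ 5.585 in
Ia = 0.2·(9500/1701) = 1900/1701 in ≈ 1.117 in

S = 9500/1701 in ≈ 5.585 in; Ia = 1900/1701 in ≈ 1.117 in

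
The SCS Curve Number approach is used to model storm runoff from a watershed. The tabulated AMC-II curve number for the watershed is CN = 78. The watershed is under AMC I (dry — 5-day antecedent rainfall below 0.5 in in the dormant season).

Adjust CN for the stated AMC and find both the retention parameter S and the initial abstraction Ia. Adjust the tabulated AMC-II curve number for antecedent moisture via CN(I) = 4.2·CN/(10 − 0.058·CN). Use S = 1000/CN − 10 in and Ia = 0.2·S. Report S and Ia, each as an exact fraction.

S = 5500/819 in ≈ 6.716 in; Ia = 1100/819 in ≈ 1.343 in

CN(I) from CN(II)=78: (4.2·78)/(10 − 0.058·78) = 81900/1369 ≈ 59.825
Retention S: 1000/CN − 10 with CN=59.825 → S = 5500/819 ≈ 6.716 in
Ia = 0.2S: 0.2·6.716 = 1.343 in (exactly 1100/819)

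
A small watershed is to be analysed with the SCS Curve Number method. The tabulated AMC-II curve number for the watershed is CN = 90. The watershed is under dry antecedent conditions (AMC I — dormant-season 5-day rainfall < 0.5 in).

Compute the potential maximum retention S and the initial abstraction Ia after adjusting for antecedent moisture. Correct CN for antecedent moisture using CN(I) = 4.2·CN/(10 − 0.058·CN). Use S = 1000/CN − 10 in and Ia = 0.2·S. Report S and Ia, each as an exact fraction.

S = 500/189 in ≈ 2.646 in; Ia = 100/189 in ≈ 0.529 in

Dry (AMC I): CN(I) = 4.2·90/(10 − 0.058·90) = 378/(239/50) = 18900/239 ≈ 79.079
Max retention: S = 1000/(18900/239) − 10 = 500/189 in (≈ 2.646 in)
Initial abstraction Ia = S/5 = (500/189)/5 = 100/189 ≈ 0.529 in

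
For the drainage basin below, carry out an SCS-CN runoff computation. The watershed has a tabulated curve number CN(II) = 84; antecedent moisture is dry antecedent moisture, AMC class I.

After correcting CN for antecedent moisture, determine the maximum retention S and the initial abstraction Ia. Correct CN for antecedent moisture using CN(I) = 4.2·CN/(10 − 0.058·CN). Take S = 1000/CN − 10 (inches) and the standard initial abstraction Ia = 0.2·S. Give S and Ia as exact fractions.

CN(I) from CN(II)=84: (4.2·84)/(10 − 0.058·84) = 44100/641 ≈ 68.799
Retention S: 1000/CN − 10 with CN=68.799 → S = 2000/441 ≈ 4.535 in
Initial abstraction Ia = S/5 = (2000/441)/5 = 400/441 ≈ 0.907 in

S = 2000/441 in ≈ 4.535 in; Ia = 400/441 in ≈ 0.907 in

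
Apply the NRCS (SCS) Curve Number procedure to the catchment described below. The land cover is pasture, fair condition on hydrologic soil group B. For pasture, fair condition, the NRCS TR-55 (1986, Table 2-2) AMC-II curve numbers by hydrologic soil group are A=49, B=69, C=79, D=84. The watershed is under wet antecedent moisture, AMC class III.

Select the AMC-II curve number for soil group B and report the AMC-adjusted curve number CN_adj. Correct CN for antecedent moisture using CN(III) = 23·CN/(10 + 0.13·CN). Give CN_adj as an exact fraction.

CN_adj = 158700/1897 ≈ 83.658

NRCS table: pasture, fair condition, soil group B → CN(II) = 69
Wet (AMC III): CN(III) = 23·69/(10 + 0.13·69) = 1587/(1897/100) = 158700/1897 ≈ 83.658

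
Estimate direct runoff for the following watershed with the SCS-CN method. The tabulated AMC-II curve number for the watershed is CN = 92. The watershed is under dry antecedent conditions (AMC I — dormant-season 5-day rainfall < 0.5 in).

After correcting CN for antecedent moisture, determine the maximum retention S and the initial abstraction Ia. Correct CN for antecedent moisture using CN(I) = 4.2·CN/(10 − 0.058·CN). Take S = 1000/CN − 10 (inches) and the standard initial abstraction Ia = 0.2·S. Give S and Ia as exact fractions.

S = 1000/483 in ≈ 2.070 in; Ia = 200/483 in ≈ 0.414 in

Adjust CN=92 to AMC I: 4.2·92/(10 − 0.058·92) → (1932/5) ÷ (583/125) = 48300/583 ≈ 82.847
Retention S: 1000/CN − 10 with CN=82.847 → S = 1000/483 ≈ 2.070 in
Ia = 0.2S: 0.2·2.070 = 0.414 in (exactly 200/483)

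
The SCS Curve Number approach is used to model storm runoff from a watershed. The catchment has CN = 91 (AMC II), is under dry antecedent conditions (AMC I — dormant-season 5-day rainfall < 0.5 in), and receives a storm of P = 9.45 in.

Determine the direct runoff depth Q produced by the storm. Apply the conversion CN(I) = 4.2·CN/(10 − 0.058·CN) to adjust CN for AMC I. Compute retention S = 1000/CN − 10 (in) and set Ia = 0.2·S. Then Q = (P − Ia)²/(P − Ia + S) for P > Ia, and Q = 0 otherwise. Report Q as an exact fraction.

Dry (AMC I): CN(I) = 4.2·91/(10 − 0.058·91) = (1911/5)/(2361/500) = 63700/787 ≈ 80.940
Retention S: 1000/CN − 10 with CN=80.940 → S = 1500/637 ≈ 2.355 in
Initial abstraction Ia = S/5 = (1500/637)/5 = 300/637 ≈ 0.471 in
Excess rainfall: 9.450 − 0.471 = 8.979 in; P > Ia so Q > 0
Q: (114393/12740)² ÷ (144393/12740) = 4361919483/613188940 in (≈ 7.113 in)

Q = 4361919483/613188940 in ≈ 7.113 in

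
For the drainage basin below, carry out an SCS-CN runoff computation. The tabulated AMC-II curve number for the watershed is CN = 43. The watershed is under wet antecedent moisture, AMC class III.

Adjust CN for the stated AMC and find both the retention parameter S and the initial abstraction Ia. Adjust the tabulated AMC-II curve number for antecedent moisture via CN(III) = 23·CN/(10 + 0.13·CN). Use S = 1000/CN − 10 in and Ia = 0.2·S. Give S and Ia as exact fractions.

S = 5700/989 in ≈ 5.763 in; Ia = 1140/989 in ≈ 1.153 in

Adjust CN=43 to AMC III: 23·43/(10 + 0.13·43) → 989 ÷ (1559/100) = 98900/1559 ≈ 63.438
S = 1000/(98900/1559) − 10 = 5700/989 in ≈ 5.763 in
Initial abstraction Ia = S/5 = (5700/989)/5 = 1140/989 ≈ 1.153 in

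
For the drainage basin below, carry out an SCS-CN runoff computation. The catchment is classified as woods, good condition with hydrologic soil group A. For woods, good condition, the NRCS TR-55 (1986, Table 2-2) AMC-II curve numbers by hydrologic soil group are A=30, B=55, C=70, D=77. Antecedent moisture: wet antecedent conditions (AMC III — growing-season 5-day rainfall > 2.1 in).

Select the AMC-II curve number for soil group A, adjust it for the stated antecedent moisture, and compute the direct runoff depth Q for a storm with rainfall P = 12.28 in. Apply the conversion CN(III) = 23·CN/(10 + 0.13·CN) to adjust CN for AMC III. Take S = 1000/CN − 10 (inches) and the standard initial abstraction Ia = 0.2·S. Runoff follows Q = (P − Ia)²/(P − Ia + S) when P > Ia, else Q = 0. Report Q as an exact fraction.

NRCS table: woods, good condition, soil group A → CN(II) = 30
Adjust CN=30 to AMC III: 23·30/(10 + 0.13·30) → 690 ÷ (139/10) = 6900/139 ≈ 49.640
Retention S: 1000/CN − 10 with CN=49.640 → S = 700/69 ≈ 10.145 in
Initial abstraction Ia = S/5 = (700/69)/5 = 140/69 ≈ 2.029 in
Since P=12.280 > Ia=2.029: effective rainfall P−Ia = 17683/1725 in
Q: (17683/1725)² ÷ (35183/1725) = 312688489/60690675 in (≈ 5.152 in)

Q = 312688489/60690675 in ≈ 5.152 in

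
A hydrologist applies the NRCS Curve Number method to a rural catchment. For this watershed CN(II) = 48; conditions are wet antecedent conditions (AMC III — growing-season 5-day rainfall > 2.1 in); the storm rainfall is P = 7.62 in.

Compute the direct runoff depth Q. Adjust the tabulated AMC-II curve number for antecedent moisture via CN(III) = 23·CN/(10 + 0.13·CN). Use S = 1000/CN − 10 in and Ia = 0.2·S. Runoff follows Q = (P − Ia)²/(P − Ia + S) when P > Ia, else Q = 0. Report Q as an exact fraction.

CN(III) from CN(II)=48: (23·48)/(10 + 0.13·48) = 13800/203 ≈ 67.980
S = 1000/(13800/203) − 10 = 325/69 in ≈ 4.710 in
Ia = 0.2·(325/69) = 65/69 in ≈ 0.942 in
Excess rainfall: 7.620 − 0.942 = 6.678 in; P > Ia so Q > 0
Runoff Q = (P−Ia)²/(P−Ia+S) = (6.678)²/(6.678+4.710) = 530795521/135547050 ≈ 3.916 in

Q = 530795521/135547050 in ≈ 3.916 in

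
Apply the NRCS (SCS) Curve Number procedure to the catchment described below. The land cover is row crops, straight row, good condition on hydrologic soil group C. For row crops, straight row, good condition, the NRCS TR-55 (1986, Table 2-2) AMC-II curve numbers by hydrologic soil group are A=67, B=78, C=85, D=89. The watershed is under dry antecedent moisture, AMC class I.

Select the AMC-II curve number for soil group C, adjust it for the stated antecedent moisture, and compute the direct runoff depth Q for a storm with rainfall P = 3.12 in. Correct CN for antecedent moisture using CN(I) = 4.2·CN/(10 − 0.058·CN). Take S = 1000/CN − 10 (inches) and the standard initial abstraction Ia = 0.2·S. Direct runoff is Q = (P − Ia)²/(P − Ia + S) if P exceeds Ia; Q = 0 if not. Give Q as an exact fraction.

Q = 22997762/28681975 in ≈ 0.802 in

NRCS table: row crops, straight row, good condition, soil group C → CN(II) = 85
Dry (AMC I): CN(I) = 4.2·85/(10 − 0.058·85) = 357/(507/100) = 11900/169 ≈ 70.414
Retention S: 1000/CN − 10 with CN=70.414 → S = 500/119 ≈ 4.202 in
Ia = 0.2S: 0.2·4.202 = 0.840 in (exactly 100/119)
Excess rainfall: 3.120 − 0.840 = 2.280 in; P > Ia so Q > 0
Q = (6782/2975)²/((6782/2975) + 500/119) = (45995524/8850625)/(19282/2975) = 22997762/28681975 in ≈ 0.802 in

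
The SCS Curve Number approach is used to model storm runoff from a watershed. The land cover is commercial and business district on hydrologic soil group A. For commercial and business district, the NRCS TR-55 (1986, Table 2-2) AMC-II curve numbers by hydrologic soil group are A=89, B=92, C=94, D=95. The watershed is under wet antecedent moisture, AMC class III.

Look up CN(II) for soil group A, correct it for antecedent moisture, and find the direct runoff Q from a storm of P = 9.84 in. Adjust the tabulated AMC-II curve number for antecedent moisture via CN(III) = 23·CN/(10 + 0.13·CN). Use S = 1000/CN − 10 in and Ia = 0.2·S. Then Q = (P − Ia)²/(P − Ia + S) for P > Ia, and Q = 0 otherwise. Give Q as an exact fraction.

NRCS table: commercial and business district, soil group A → CN(II) = 89
Adjust CN=89 to AMC III: 23·89/(10 + 0.13·89) → 2047 ÷ (2157/100) = 204700/2157 ≈ 94.900
Retention S: 1000/CN − 10 with CN=94.900 → S = 1100/2047 ≈ 0.537 in
Ia = 0.2S: 0.2·0.537 = 0.107 in (exactly 220/2047)
Excess rainfall: 9.840 − 0.107 = 9.733 in; P > Ia so Q > 0
Runoff Q = (P−Ia)²/(P−Ia+S) = (9.733)²/(9.733+0.537) = 124032877922/13447817675 ≈ 9.223 in

Q = 124032877922/13447817675 in ≈ 9.223 in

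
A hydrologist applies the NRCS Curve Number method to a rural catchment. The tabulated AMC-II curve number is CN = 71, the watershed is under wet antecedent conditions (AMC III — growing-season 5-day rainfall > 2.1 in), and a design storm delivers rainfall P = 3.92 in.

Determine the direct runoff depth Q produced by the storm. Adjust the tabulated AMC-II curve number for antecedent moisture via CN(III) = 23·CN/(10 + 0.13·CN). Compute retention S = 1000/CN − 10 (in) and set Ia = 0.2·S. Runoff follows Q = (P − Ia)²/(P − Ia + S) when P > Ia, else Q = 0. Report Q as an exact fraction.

Q = 10590072578/4450619025 in ≈ 2.379 in

CN(III) from CN(II)=71: (23·71)/(10 + 0.13·71) = 163300/1923 ≈ 84.919
S = 1000/(163300/1923) − 10 = 2900/1633 in ≈ 1.776 in
Initial abstraction Ia = S/5 = (2900/1633)/5 = 580/1633 ≈ 0.355 in
Excess rainfall: 3.920 − 0.355 = 3.565 in; P > Ia so Q > 0
Q: (145534/40825)² ÷ (218034/40825) = 10590072578/4450619025 in (≈ 2.379 in)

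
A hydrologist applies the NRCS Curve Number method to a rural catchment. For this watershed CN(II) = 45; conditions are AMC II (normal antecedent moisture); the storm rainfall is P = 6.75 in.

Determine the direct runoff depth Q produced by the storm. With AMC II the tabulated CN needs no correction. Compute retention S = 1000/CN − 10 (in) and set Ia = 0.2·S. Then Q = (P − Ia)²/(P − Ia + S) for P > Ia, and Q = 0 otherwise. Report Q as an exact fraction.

Q = 4805/4284 in ≈ 1.122 in

CN(II) = 45; AMC II needs no correction.
S = 1000/45 − 10 = 110/9 in ≈ 12.222 in
Ia = 0.2·(110/9) = 22/9 in ≈ 2.444 in
P − Ia = 6.750 − 2.444 = 155/36 ≈ 4.306 in (> 0, runoff occurs)
Q: (155/36)² ÷ (595/36) = 4805/4284 in (≈ 1.122 in)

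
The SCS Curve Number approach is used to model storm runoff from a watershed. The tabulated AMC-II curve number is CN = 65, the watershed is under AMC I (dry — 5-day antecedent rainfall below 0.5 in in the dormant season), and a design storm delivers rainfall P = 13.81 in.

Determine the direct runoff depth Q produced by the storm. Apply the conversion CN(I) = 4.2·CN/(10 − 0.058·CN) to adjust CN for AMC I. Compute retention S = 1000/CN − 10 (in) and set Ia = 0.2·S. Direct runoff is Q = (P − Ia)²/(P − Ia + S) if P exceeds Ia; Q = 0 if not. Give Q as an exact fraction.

CN(I) from CN(II)=65: (4.2·65)/(10 − 0.058·65) = 3900/89 ≈ 43.820
S = 1000/(3900/89) − 10 = 500/39 in ≈ 12.821 in
Ia = 0.2S: 0.2·12.821 = 2.564 in (exactly 100/39)
P − Ia = 13.810 − 2.564 = 43859/3900 ≈ 11.246 in (> 0, runoff occurs)
Q: (43859/3900)² ÷ (93859/3900) = 1923611881/366050100 in (≈ 5.255 in)

Q = 1923611881/366050100 in ≈ 5.255 in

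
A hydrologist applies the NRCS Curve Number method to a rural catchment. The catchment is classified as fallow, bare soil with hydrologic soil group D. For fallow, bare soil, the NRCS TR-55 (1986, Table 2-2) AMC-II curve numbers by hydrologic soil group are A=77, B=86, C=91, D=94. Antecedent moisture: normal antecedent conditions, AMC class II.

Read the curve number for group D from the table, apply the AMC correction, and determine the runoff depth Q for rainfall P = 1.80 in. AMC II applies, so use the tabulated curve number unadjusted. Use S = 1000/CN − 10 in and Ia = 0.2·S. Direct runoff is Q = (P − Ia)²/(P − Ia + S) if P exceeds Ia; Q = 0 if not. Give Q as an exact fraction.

NRCS table: fallow, bare soil, soil group D → CN(II) = 94
CN(II) = 94; AMC II needs no correction.
S = 1000/94 − 10 = 30/47 in ≈ 0.638 in
Initial abstraction Ia = S/5 = (30/47)/5 = 6/47 ≈ 0.128 in
Since P=1.800 > Ia=0.128: effective rainfall P−Ia = 393/235 in
Runoff Q = (P−Ia)²/(P−Ia+S) = (1.672)²/(1.672+0.638) = 51483/42535 ≈ 1.210 in

Q = 51483/42535 in ≈ 1.210 in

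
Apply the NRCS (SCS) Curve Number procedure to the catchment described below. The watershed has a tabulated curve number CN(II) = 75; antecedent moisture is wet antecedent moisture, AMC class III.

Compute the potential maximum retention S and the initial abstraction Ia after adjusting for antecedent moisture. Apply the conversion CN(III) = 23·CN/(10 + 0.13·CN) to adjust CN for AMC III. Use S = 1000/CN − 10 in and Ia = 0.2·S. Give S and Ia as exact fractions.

CN(III) from CN(II)=75: (23·75)/(10 + 0.13·75) = 6900/79 ≈ 87.342
Max retention: S = 1000/(6900/79) − 10 = 100/69 in (≈ 1.449 in)
Ia = 0.2S: 0.2·1.449 = 0.290 in (exactly 20/69)

S = 100/69 in ≈ 1.449 in; Ia = 20/69 in ≈ 0.290 in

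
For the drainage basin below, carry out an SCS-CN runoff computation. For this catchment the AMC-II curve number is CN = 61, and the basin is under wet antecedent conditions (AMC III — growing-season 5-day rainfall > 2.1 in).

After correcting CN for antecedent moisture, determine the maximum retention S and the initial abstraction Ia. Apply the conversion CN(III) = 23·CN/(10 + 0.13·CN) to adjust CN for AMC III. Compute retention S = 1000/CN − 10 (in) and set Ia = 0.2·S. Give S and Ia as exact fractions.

S = 3900/1403 in ≈ 2.780 in; Ia = 780/1403 in ≈ 0.556 in

Adjust CN=61 to AMC III: 23·61/(10 + 0.13·61) → 1403 ÷ (1793/100) = 140300/1793 ≈ 78.249
Max retention: S = 1000/(140300/1793) − 10 = 3900/1403 in (≈ 2.780 in)
Initial abstraction Ia = S/5 = (3900/1403)/5 = 780/1403 ≈ 0.556 in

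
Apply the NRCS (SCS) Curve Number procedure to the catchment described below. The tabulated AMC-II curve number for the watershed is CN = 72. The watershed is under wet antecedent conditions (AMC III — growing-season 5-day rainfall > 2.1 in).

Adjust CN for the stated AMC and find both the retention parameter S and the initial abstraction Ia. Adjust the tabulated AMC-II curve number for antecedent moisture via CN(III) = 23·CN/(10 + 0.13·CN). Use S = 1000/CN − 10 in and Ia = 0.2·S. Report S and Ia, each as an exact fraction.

CN(III) from CN(II)=72: (23·72)/(10 + 0.13·72) = 10350/121 ≈ 85.537
S = 1000/(10350/121) − 10 = 350/207 in ≈ 1.691 in
Initial abstraction Ia = S/5 = (350/207)/5 = 70/207 ≈ 0.338 in

S = 350/207 in ≈ 1.691 in; Ia = 70/207 in ≈ 0.338 in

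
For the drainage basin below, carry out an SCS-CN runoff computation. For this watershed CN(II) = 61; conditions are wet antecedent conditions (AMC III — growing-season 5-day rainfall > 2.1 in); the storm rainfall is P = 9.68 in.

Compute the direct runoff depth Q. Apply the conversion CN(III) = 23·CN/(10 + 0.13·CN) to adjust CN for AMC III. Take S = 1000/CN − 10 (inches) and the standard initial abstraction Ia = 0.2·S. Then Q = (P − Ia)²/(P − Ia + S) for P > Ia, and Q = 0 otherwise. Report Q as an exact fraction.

Q = 51208320338/7322362225 in ≈ 6.993 in

Wet (AMC III): CN(III) = 23·61/(10 + 0.13·61) = 1403/(1793/100) = 140300/1793 ≈ 78.249
S = 1000/(140300/1793) − 10 = 3900/1403 in ≈ 2.780 in
Ia = 0.2·(3900/1403) = 780/1403 in ≈ 0.556 in
P − Ia = 9.680 − 0.556 = 320026/35075 ≈ 9.124 in (> 0, runoff occurs)
Q = (320026/35075)²/((320026/35075) + 3900/1403) = (102416640676/1230255625)/(417526/35075) = 51208320338/7322362225 in ≈ 6.993 in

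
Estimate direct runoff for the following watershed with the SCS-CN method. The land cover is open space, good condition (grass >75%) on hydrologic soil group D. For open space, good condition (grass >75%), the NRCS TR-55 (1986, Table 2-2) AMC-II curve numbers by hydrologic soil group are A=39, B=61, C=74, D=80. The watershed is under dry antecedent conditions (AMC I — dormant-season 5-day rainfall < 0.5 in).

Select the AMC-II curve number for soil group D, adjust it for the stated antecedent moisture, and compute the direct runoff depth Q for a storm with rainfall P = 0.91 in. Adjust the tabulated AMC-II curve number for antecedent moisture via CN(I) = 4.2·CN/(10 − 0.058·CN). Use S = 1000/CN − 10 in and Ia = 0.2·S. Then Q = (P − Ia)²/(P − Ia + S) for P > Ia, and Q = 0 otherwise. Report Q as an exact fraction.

NRCS table: open space, good condition (grass >75%), soil group D → CN(II) = 80
Dry (AMC I): CN(I) = 4.2·80/(10 − 0.058·80) = 336/(134/25) = 4200/67 ≈ 62.687
Retention S: 1000/CN − 10 with CN=62.687 → S = 125/21 ≈ 5.952 in
Ia = 0.2S: 0.2·5.952 = 1.190 in (exactly 25/21)
P = 0.910 ≤ Ia = 1.190 in: entire storm abstracted, Q = 0.

Q = 0 in ≈ 0.000 in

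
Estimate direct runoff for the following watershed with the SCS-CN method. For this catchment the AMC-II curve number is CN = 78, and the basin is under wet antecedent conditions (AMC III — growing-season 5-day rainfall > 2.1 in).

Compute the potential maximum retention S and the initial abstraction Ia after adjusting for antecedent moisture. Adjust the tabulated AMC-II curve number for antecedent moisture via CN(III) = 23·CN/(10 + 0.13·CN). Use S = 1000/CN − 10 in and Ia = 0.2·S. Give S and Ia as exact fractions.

CN(III) from CN(II)=78: (23·78)/(10 + 0.13·78) = 89700/1007 ≈ 89.076
S = 1000/(89700/1007) − 10 = 1100/897 in ≈ 1.226 in
Ia = 0.2·(1100/897) = 220/897 in ≈ 0.245 in

S = 1100/897 in ≈ 1.226 in; Ia = 220/897 in ≈ 0.245 in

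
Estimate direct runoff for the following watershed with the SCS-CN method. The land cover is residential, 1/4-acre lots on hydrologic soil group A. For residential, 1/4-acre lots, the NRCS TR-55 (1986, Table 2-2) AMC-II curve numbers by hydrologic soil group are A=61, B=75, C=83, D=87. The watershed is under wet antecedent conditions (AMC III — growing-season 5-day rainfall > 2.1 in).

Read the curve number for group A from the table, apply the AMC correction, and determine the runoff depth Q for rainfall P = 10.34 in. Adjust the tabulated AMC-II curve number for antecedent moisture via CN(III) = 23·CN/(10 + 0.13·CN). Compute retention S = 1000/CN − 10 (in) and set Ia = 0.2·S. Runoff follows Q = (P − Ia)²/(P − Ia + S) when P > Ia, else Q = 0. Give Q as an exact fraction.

Q = 471077695201/61826772650 in ≈ 7.619 in

NRCS table: residential, 1/4-acre lots, soil group A → CN(II) = 61
CN(III) from CN(II)=61: (23·61)/(10 + 0.13·61) = 140300/1793 ≈ 78.249
S = 1000/(140300/1793) − 10 = 3900/1403 in ≈ 2.780 in
Ia = 0.2·(3900/1403) = 780/1403 in ≈ 0.556 in
Excess rainfall: 10.340 − 0.556 = 9.784 in; P > Ia so Q > 0
Q = (686351/70150)²/((686351/70150) + 3900/1403) = (471077695201/4921022500)/(881351/70150) = 471077695201/61826772650 in ≈ 7.619 in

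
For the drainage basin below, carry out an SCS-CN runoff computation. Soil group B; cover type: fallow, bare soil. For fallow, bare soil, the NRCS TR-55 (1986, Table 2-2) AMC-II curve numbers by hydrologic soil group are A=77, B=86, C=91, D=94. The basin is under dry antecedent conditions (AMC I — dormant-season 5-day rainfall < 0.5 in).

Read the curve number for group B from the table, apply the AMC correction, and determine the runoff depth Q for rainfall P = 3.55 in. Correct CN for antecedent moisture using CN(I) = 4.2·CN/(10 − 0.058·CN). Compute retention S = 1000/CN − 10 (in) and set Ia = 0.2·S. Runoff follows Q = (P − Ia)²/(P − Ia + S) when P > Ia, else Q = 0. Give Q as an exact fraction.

NRCS table: fallow, bare soil, soil group B → CN(II) = 86
Adjust CN=86 to AMC I: 4.2·86/(10 − 0.058·86) → (1806/5) ÷ (1253/250) = 12900/179 ≈ 72.067
S = 1000/(12900/179) − 10 = 500/129 in ≈ 3.876 in
Ia = 0.2·(500/129) = 100/129 in ≈ 0.775 in
Excess rainfall: 3.550 − 0.775 = 2.775 in; P > Ia so Q > 0
Runoff Q = (P−Ia)²/(P−Ia+S) = (2.775)²/(2.775+3.876) = 51251281/44270220 ≈ 1.158 in

Q = 51251281/44270220 in ≈ 1.158 in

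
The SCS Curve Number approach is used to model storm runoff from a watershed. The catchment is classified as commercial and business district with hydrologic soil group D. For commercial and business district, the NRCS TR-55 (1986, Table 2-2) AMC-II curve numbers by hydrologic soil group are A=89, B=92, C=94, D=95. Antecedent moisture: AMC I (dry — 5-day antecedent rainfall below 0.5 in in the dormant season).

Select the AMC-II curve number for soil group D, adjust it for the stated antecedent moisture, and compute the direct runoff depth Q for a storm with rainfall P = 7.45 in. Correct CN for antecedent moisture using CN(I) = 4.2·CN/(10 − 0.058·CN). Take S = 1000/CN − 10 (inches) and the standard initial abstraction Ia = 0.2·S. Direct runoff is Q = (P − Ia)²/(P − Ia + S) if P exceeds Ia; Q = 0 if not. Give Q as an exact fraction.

NRCS table: commercial and business district, soil group D → CN(II) = 95
Dry (AMC I): CN(I) = 4.2·95/(10 − 0.058·95) = 399/(449/100) = 39900/449 ≈ 88.864
Retention S: 1000/CN − 10 with CN=88.864 → S = 500/399 ≈ 1.253 in
Initial abstraction Ia = S/5 = (500/399)/5 = 100/399 ≈ 0.251 in
Excess rainfall: 7.450 − 0.251 = 7.199 in; P > Ia so Q > 0
Q: (57451/7980)² ÷ (67451/7980) = 3300617401/538258980 in (≈ 6.132 in)

Q = 3300617401/538258980 in ≈ 6.132 in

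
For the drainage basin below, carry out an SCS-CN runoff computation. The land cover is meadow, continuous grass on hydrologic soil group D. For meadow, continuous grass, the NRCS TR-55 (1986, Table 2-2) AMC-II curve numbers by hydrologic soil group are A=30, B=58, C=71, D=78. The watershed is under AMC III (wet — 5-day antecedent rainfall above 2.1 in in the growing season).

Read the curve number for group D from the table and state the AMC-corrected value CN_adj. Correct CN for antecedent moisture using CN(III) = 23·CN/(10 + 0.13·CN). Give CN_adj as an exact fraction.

CN_adj = 89700/1007 ≈ 89.076

NRCS table: meadow, continuous grass, soil group D → CN(II) = 78
Wet (AMC III): CN(III) = 23·78/(10 + 0.13·78) = 1794/(1007/50) = 89700/1007 ≈ 89.076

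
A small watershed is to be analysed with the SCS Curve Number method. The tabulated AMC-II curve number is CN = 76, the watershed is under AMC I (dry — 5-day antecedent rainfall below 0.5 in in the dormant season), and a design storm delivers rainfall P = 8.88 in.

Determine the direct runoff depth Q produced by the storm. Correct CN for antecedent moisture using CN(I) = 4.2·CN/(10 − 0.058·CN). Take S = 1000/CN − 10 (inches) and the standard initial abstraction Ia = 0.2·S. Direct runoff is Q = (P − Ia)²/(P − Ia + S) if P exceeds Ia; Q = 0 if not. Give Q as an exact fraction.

Adjust CN=76 to AMC I: 4.2·76/(10 − 0.058·76) → (1596/5) ÷ (699/125) = 13300/233 ≈ 57.082
S = 1000/(13300/233) − 10 = 1000/133 in ≈ 7.519 in
Ia = 0.2S: 0.2·7.519 = 1.504 in (exactly 200/133)
Excess rainfall: 8.880 − 1.504 = 7.376 in; P > Ia so Q > 0
Q: (24526/3325)² ÷ (49526/3325) = 300762338/82336975 in (≈ 3.653 in)

Q = 300762338/82336975 in ≈ 3.653 in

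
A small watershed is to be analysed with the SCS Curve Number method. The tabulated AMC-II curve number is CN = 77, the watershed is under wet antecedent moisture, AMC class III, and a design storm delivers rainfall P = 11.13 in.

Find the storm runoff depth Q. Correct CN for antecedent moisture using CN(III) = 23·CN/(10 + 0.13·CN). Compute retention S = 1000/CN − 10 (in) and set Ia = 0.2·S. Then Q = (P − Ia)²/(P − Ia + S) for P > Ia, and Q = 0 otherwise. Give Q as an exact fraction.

Q = 7005857401/721497700 in ≈ 9.710 in

Wet (AMC III): CN(III) = 23·77/(10 + 0.13·77) = 1771/(2001/100) = 7700/87 ≈ 88.506
S = 1000/(7700/87) − 10 = 100/77 in ≈ 1.299 in
Initial abstraction Ia = S/5 = (100/77)/5 = 20/77 ≈ 0.260 in
Since P=11.130 > Ia=0.260: effective rainfall P−Ia = 83701/7700 in
Q: (83701/7700)² ÷ (93701/7700) = 7005857401/721497700 in (≈ 9.710 in)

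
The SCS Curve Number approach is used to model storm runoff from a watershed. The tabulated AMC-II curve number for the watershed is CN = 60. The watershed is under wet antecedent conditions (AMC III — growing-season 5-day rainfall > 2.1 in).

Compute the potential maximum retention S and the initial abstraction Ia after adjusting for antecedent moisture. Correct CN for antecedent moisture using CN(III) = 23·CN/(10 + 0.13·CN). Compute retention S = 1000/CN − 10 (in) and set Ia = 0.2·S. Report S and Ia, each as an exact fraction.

Wet (AMC III): CN(III) = 23·60/(10 + 0.13·60) = 1380/(89/5) = 6900/89 ≈ 77.528
Max retention: S = 1000/(6900/89) − 10 = 200/69 in (≈ 2.899 in)
Ia = 0.2·(200/69) = 40/69 in ≈ 0.580 in

S = 200/69 in ≈ 2.899 in; Ia = 40/69 in ≈ 0.580 in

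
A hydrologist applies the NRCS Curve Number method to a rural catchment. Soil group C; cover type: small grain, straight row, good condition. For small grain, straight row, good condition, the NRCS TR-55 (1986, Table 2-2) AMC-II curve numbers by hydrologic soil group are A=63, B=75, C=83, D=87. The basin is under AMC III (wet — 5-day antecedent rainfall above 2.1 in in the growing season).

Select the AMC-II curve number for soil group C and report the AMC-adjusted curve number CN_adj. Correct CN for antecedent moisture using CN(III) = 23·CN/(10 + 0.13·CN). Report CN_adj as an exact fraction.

NRCS table: small grain, straight row, good condition, soil group C → CN(II) = 83
Adjust CN=83 to AMC III: 23·83/(10 + 0.13·83) → 1909 ÷ (2079/100) = 190900/2079 ≈ 91.823

CN_adj = 190900/2079 ≈ 91.823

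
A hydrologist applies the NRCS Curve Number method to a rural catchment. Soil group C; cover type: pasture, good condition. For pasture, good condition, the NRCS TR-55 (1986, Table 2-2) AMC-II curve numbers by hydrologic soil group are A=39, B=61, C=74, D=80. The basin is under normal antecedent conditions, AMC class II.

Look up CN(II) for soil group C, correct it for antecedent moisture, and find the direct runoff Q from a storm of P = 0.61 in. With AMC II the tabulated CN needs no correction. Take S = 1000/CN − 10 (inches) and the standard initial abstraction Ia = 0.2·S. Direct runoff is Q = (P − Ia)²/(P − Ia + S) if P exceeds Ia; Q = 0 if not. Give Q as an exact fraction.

NRCS table: pasture, good condition, soil group C → CN(II) = 74
CN(II) = 74; AMC II needs no correction.
Max retention: S = 1000/74 − 10 = 130/37 in (≈ 3.514 in)
Initial abstraction Ia = S/5 = (130/37)/5 = 26/37 ≈ 0.703 in
P = 0.610 ≤ Ia = 0.703 in: entire storm abstracted, Q = 0.

Q = 0 in ≈ 0.000 in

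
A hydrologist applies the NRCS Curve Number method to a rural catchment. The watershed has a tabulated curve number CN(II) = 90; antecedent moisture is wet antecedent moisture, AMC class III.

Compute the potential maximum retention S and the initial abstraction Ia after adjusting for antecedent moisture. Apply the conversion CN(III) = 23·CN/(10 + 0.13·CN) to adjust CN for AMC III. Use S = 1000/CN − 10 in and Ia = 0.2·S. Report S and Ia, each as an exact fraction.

CN(III) from CN(II)=90: (23·90)/(10 + 0.13·90) = 20700/217 ≈ 95.392
S = 1000/(20700/217) − 10 = 100/207 in ≈ 0.483 in
Ia = 0.2·(100/207) = 20/207 in ≈ 0.097 in

S = 100/207 in ≈ 0.483 in; Ia = 20/207 in ≈ 0.097 in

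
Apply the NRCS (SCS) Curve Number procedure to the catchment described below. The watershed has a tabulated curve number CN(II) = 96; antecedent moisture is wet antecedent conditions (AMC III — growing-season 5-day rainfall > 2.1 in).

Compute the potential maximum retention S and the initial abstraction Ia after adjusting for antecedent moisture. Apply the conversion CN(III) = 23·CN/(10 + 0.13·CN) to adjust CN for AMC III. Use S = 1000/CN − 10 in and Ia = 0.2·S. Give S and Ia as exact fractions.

S = 25/138 in ≈ 0.181 in; Ia = 5/138 in ≈ 0.036 in

Adjust CN=96 to AMC III: 23·96/(10 + 0.13·96) → 2208 ÷ (562/25) = 27600/281 ≈ 98.221
Max retention: S = 1000/(27600/281) − 10 = 25/138 in (≈ 0.181 in)
Ia = 0.2·(25/138) = 5/138 in ≈ 0.036 in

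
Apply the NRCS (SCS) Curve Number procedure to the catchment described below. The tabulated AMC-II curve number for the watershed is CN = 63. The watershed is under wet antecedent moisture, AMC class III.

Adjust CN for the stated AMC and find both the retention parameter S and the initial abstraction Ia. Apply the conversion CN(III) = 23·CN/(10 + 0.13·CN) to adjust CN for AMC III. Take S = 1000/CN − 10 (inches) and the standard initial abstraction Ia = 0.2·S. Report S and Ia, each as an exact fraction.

S = 3700/1449 in ≈ 2.553 in; Ia = 740/1449 in ≈ 0.511 in

CN(III) from CN(II)=63: (23·63)/(10 + 0.13·63) = 144900/1819 ≈ 79.659
Max retention: S = 1000/(144900/1819) − 10 = 3700/1449 in (≈ 2.553 in)
Ia = 0.2·(3700/1449) = 740/1449 in ≈ 0.511 in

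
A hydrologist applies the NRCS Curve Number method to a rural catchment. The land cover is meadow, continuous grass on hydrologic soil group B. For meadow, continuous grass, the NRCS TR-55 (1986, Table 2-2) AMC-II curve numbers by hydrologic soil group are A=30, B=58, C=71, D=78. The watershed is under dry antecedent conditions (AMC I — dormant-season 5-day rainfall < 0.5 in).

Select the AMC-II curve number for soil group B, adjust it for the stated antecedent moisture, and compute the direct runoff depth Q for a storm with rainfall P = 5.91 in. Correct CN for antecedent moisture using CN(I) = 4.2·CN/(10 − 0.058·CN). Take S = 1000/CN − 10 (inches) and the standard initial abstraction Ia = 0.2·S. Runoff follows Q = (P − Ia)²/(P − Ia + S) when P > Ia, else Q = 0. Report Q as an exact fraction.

NRCS table: meadow, continuous grass, soil group B → CN(II) = 58
CN(I) from CN(II)=58: (4.2·58)/(10 − 0.058·58) = 2900/79 ≈ 36.709
Retention S: 1000/CN − 10 with CN=36.709 → S = 500/29 ≈ 17.241 in
Initial abstraction Ia = S/5 = (500/29)/5 = 100/29 ≈ 3.448 in
Excess rainfall: 5.910 − 3.448 = 2.462 in; P > Ia so Q > 0
Q = (7139/2900)²/((7139/2900) + 500/29) = (50965321/8410000)/(57139/2900) = 50965321/165703100 in ≈ 0.308 in

Q = 50965321/165703100 in ≈ 0.308 in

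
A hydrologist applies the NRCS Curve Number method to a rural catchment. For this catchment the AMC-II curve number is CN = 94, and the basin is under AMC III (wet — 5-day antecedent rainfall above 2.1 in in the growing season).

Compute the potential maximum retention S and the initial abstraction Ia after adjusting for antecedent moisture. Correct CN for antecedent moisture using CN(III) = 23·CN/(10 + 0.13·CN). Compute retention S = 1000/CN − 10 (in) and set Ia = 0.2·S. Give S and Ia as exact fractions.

CN(III) from CN(II)=94: (23·94)/(10 + 0.13·94) = 108100/1111 ≈ 97.300
Max retention: S = 1000/(108100/1111) − 10 = 300/1081 in (≈ 0.278 in)
Initial abstraction Ia = S/5 = (300/1081)/5 = 60/1081 ≈ 0.056 in

S = 300/1081 in ≈ 0.278 in; Ia = 60/1081 in ≈ 0.056 in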